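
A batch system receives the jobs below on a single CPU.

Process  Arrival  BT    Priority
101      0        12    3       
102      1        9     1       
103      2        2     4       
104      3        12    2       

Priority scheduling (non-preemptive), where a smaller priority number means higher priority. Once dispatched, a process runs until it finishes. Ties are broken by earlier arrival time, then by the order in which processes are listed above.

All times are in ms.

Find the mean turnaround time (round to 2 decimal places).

23.75

Schedule: | 101 0-12 | 102 12-21 | 104 21-33 | 103 33-35 |
Completion: 101=12  102=21  103=35  104=33
Turnaround (C−A): 101=12  102=20  103=33  104=30
Turnaround times: 101=12, 102=20, 103=33, 104=30
Average turnaround = (12+20+33+30) / 4 = 95/4 = 23.75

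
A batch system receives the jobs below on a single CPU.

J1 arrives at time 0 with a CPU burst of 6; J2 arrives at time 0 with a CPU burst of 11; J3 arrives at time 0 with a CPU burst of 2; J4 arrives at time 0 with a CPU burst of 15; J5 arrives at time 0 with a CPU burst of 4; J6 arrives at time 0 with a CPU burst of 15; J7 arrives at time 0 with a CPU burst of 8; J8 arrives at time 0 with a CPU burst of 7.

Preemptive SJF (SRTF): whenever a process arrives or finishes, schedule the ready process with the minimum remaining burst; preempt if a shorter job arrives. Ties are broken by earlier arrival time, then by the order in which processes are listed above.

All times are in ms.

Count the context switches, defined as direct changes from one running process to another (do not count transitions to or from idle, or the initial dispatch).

7

Gantt: | J3 0-2 | J5 2-6 | J1 6-12 | J8 12-19 | J7 19-27 | J2 27-38 | J4 38-53 | J6 53-68 |
Completion: J1=12  J2=38  J3=2  J4=53  J5=6  J6=68  J7=27  J8=19
Turnaround (C−A): J1=12  J2=38  J3=2  J4=53  J5=6  J6=68  J7=27  J8=19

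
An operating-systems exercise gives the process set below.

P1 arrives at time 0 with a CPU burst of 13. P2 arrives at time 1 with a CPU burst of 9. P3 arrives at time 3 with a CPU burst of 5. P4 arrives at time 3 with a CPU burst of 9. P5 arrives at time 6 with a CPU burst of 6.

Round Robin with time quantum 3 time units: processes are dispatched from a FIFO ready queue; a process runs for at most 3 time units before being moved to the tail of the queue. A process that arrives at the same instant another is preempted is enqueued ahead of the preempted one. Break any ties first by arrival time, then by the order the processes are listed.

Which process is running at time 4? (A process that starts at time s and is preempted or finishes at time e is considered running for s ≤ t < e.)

P2

Timeline: | P1 0-3 | P2 3-6 | P3 6-9 | P4 9-12 | P1 12-15 | P5 15-18 | P2 18-21 | P3 21-23 | P4 23-26 | P1 26-29 | P5 29-32 | P2 32-35 | P4 35-38 | P1 38-42 |
Completion: P1=42  P2=35  P3=23  P4=38  P5=32
Turnaround (C−A): P1=42  P2=34  P3=20  P4=35  P5=26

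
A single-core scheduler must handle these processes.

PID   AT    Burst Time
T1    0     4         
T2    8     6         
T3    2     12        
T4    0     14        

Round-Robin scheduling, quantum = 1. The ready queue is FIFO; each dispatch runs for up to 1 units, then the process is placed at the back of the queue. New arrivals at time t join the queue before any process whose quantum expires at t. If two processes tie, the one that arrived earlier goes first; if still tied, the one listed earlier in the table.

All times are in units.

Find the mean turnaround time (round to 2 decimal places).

Schedule: | T1 0-1 | T4 1-2 | T1 2-3 | T3 3-4 | T4 4-5 | T1 5-6 | T3 6-7 | T4 7-8 | T1 8-9 | T3 9-10 | T2 10-11 | T4 11-12 | T3 12-13 | T2 13-14 | T4 14-15 | T3 15-16 | T2 16-17 | T4 17-18 | T3 18-19 | T2 19-20 | T4 20-21 | T3 21-22 | T2 22-23 | T4 23-24 | T3 24-25 | T2 25-26 | T4 26-27 | T3 27-28 | T4 28-29 | T3 29-30 | T4 30-31 | T3 31-32 | T4 32-33 | T3 33-34 | T4 34-36 |
Completion: T1=9  T2=26  T3=34  T4=36
Turnaround times: T1=9, T2=18, T3=32, T4=36
Average turnaround = (9+18+32+36) / 4 = 95/4 = 23.75

23.75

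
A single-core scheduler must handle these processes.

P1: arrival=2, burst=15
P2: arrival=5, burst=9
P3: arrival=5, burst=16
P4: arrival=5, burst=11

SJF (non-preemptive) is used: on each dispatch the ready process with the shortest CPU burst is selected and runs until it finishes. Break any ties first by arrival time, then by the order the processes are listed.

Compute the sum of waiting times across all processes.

Timeline: | idle 0-2 | P1 2-17 | P2 17-26 | P4 26-37 | P3 37-53 |
Completion: P1=17  P2=26  P3=53  P4=37
Waiting = turnaround − burst: P1=0, P2=12, P3=32, P4=21
Total waiting = 0 + 12 + 32 + 21 = 65

65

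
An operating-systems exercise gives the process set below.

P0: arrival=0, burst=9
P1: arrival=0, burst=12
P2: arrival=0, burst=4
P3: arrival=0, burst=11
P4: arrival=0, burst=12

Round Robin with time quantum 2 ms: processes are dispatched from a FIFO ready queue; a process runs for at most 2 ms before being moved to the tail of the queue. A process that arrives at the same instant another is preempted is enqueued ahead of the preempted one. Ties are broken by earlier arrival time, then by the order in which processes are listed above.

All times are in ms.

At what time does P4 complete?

Timeline: | P0 0-2 | P1 2-4 | P2 4-6 | P3 6-8 | P4 8-10 | P0 10-12 | P1 12-14 | P2 14-16 | P3 16-18 | P4 18-20 | P0 20-22 | P1 22-24 | P3 24-26 | P4 26-28 | P0 28-30 | P1 30-32 | P3 32-34 | P4 34-36 | P0 36-37 | P1 37-39 | P3 39-41 | P4 41-43 | P1 43-45 | P3 45-46 | P4 46-48 |
Completion: P0=37  P1=45  P2=16  P3=46  P4=48

48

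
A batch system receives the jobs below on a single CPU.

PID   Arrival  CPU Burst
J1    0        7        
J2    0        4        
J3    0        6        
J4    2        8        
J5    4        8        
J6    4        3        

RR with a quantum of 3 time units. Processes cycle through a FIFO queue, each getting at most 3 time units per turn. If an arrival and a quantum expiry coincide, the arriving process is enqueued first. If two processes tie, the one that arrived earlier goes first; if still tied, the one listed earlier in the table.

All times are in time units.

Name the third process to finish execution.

J3

Schedule: | J1 0-3 | J2 3-6 | J3 6-9 | J4 9-12 | J1 12-15 | J5 15-18 | J6 18-21 | J2 21-22 | J3 22-25 | J4 25-28 | J1 28-29 | J5 29-32 | J4 32-34 | J5 34-36 |
Completion: J1=29  J2=22  J3=25  J4=34  J5=36  J6=21
Turnaround (C−A): J1=29  J2=22  J3=25  J4=32  J5=32  J6=17
Finish order: J6 → J2 → J3 → J1 → J4 → J5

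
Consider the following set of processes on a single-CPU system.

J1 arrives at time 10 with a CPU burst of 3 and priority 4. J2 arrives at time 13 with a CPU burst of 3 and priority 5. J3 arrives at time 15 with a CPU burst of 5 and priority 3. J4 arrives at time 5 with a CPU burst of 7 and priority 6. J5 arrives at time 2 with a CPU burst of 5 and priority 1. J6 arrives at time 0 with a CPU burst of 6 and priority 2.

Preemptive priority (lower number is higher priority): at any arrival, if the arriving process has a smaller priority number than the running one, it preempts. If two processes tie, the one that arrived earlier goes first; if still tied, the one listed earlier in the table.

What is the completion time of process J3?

Gantt: | J6 0-2 | J5 2-7 | J6 7-11 | J1 11-14 | J2 14-15 | J3 15-20 | J2 20-22 | J4 22-29 |
Completion: J1=14  J2=22  J3=20  J4=29  J5=7  J6=11
Turnaround (C−A): J1=4  J2=9  J3=5  J4=24  J5=5  J6=11

20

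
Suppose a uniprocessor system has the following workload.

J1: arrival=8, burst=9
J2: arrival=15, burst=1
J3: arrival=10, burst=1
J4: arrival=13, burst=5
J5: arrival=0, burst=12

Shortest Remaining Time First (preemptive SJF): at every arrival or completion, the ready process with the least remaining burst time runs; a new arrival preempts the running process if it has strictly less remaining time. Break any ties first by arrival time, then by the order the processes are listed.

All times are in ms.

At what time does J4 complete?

19

Gantt: | J5 0-10 | J3 10-11 | J5 11-13 | J4 13-15 | J2 15-16 | J4 16-19 | J1 19-28 |
Completion: J1=28  J2=16  J3=11  J4=19  J5=13
Turnaround (C−A): J1=20  J2=1  J3=1  J4=6  J5=13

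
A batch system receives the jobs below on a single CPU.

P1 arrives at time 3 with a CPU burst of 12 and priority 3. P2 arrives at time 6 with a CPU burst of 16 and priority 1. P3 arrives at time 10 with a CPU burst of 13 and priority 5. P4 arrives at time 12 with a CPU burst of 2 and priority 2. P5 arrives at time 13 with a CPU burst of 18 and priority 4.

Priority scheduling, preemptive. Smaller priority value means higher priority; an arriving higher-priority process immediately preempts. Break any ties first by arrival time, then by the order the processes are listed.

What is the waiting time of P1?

18

Schedule: | idle 0-3 | P1 3-6 | P2 6-22 | P4 22-24 | P1 24-33 | P5 33-51 | P3 51-64 |
Completion: P1=33  P2=22  P3=64  P4=24  P5=51
Turnaround (C−A): P1=30  P2=16  P3=54  P4=12  P5=38
Waiting(P1) = turnaround − burst = 30 − 12 = 18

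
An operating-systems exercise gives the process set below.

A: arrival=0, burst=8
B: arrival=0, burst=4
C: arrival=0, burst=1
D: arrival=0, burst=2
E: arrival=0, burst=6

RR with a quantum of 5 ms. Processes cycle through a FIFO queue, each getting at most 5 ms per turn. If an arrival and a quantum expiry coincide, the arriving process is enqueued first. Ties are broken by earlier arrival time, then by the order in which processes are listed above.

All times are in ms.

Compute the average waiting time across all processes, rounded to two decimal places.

10.20

Gantt: | A 0-5 | B 5-9 | C 9-10 | D 10-12 | E 12-17 | A 17-20 | E 20-21 |
Completion: A=20  B=9  C=10  D=12  E=21
Turnaround (C−A): A=20  B=9  C=10  D=12  E=21
Waiting times: A=12, B=5, C=9, D=10, E=15
Average waiting = (12+5+9+10+15) / 5 = 51/5 = 10.20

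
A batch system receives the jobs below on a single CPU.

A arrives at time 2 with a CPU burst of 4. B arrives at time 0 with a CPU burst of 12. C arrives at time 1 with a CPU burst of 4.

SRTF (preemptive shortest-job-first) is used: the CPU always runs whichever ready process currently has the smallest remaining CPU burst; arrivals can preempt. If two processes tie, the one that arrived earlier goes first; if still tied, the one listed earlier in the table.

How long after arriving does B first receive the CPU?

0

Gantt: | B 0-1 | C 1-5 | A 5-9 | B 9-20 |
Completion: A=9  B=20  C=5
Response(B) = first start − arrival = 0 − 0 = 0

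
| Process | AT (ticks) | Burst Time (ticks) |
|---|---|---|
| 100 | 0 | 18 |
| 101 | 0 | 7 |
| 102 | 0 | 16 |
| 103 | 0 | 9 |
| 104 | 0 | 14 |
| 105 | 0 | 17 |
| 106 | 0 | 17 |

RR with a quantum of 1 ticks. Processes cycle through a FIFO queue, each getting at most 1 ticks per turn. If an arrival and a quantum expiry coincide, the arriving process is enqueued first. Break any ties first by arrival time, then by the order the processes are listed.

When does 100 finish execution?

Schedule: | 100 0-1 | 101 1-2 | 102 2-3 | 103 3-4 | 104 4-5 | 105 5-6 | 106 6-7 | 100 7-8 | 101 8-9 | 102 9-10 | 103 10-11 | 104 11-12 | 105 12-13 | 106 13-14 | 100 14-15 | 101 15-16 | 102 16-17 | 103 17-18 | 104 18-19 | 105 19-20 | 106 20-21 | 100 21-22 | 101 22-23 | 102 23-24 | 103 24-25 | 104 25-26 | 105 26-27 | 106 27-28 | 100 28-29 | 101 29-30 | 102 30-31 | 103 31-32 | 104 32-33 | 105 33-34 | 106 34-35 | 100 35-36 | 101 36-37 | 102 37-38 | 103 38-39 | 104 39-40 | 105 40-41 | 106 41-42 | 100 42-43 | 101 43-44 | 102 44-45 | 103 45-46 | 104 46-47 | 105 47-48 | 106 48-49 | 100 49-50 | 102 50-51 | 103 51-52 | 104 52-53 | 105 53-54 | 106 54-55 | 100 55-56 | 102 56-57 | 103 57-58 | 104 58-59 | 105 59-60 | 106 60-61 | 100 61-62 | 102 62-63 | 104 63-64 | 105 64-65 | 106 65-66 | 100 66-67 | 102 67-68 | 104 68-69 | 105 69-70 | 106 70-71 | 100 71-72 | 102 72-73 | 104 73-74 | 105 74-75 | 106 75-76 | 100 76-77 | 102 77-78 | 104 78-79 | 105 79-80 | 106 80-81 | 100 81-82 | 102 82-83 | 104 83-84 | 105 84-85 | 106 85-86 | 100 86-87 | 102 87-88 | 105 88-89 | 106 89-90 | 100 90-91 | 102 91-92 | 105 92-93 | 106 93-94 | 100 94-95 | 105 95-96 | 106 96-97 | 100 97-98 |
Completion: 100=98  101=44  102=92  103=58  104=84  105=96  106=97

98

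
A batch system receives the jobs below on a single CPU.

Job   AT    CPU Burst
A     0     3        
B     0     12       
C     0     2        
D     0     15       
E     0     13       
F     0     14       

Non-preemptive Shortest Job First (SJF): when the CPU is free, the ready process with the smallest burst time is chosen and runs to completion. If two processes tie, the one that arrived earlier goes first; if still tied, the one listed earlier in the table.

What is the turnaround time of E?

Timeline: | C 0-2 | A 2-5 | B 5-17 | E 17-30 | F 30-44 | D 44-59 |
Completion: A=5  B=17  C=2  D=59  E=30  F=44
Turnaround(E) = completion − arrival = 30 − 0 = 30

30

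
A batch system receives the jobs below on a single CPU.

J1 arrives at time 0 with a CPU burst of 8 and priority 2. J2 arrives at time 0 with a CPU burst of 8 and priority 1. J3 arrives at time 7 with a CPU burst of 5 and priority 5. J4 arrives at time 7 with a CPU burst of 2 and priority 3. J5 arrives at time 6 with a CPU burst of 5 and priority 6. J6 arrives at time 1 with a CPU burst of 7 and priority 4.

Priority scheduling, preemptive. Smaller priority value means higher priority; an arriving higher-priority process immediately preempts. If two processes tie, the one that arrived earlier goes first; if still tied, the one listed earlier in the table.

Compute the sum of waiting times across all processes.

76

Timeline: | J2 0-8 | J1 8-16 | J4 16-18 | J6 18-25 | J3 25-30 | J5 30-35 |
Completion: J1=16  J2=8  J3=30  J4=18  J5=35  J6=25
Turnaround (C−A): J1=16  J2=8  J3=23  J4=11  J5=29  J6=24
Waiting = turnaround − burst: J1=8, J2=0, J3=18, J4=9, J5=24, J6=17
Total waiting = 8 + 0 + 18 + 9 + 24 + 17 = 76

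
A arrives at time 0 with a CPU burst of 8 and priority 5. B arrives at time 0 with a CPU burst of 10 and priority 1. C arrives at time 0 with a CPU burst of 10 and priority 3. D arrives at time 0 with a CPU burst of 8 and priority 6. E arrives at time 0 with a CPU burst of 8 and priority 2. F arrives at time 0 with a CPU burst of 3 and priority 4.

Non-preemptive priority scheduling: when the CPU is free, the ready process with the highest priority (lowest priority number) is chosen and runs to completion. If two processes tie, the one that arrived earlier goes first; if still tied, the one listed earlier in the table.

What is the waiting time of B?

0

Schedule: | B 0-10 | E 10-18 | C 18-28 | F 28-31 | A 31-39 | D 39-47 |
Completion: A=39  B=10  C=28  D=47  E=18  F=31
Turnaround (C−A): A=39  B=10  C=28  D=47  E=18  F=31
Waiting(B) = turnaround − burst = 10 − 10 = 0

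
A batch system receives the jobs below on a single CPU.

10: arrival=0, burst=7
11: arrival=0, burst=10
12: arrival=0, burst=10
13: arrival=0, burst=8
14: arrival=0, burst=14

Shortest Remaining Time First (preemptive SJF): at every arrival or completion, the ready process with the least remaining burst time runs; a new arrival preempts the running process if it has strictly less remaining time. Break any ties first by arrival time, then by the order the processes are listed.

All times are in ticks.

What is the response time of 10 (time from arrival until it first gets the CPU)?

0

Gantt: | 10 0-7 | 13 7-15 | 11 15-25 | 12 25-35 | 14 35-49 |
Completion: 10=7  11=25  12=35  13=15  14=49
Response(10) = first start − arrival = 0 − 0 = 0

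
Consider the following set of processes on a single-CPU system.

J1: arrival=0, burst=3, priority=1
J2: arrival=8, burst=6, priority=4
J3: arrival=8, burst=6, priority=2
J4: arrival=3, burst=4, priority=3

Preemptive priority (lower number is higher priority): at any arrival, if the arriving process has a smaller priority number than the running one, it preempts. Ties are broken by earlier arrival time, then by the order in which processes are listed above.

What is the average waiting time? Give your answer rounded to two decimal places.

Timeline: | J1 0-3 | J4 3-7 | idle 7-8 | J3 8-14 | J2 14-20 |
Completion: J1=3  J2=20  J3=14  J4=7
Turnaround (C−A): J1=3  J2=12  J3=6  J4=4
Waiting times: J1=0, J2=6, J3=0, J4=0
Average waiting = (0+6+0+0) / 4 = 6/4 = 1.50

1.50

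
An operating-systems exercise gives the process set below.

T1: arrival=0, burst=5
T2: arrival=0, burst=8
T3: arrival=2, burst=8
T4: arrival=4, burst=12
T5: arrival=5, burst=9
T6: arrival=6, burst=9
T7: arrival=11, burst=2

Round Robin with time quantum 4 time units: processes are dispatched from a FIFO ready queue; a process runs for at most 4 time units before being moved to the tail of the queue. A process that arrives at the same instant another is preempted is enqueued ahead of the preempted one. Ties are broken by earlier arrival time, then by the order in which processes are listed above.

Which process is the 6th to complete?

T5

Gantt: | T1 0-4 | T2 4-8 | T3 8-12 | T4 12-16 | T1 16-17 | T5 17-21 | T6 21-25 | T2 25-29 | T7 29-31 | T3 31-35 | T4 35-39 | T5 39-43 | T6 43-47 | T4 47-51 | T5 51-52 | T6 52-53 |
Completion: T1=17  T2=29  T3=35  T4=51  T5=52  T6=53  T7=31
Turnaround (C−A): T1=17  T2=29  T3=33  T4=47  T5=47  T6=47  T7=20
Finish order: T1 → T2 → T7 → T3 → T4 → T5 → T6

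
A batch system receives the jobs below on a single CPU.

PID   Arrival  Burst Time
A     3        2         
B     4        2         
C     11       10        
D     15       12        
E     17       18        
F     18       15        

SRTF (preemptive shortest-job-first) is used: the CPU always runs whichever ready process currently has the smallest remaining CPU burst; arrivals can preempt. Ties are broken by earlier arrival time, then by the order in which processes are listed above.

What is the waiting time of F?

15

Gantt: | idle 0-3 | A 3-5 | B 5-7 | idle 7-11 | C 11-21 | D 21-33 | F 33-48 | E 48-66 |
Completion: A=5  B=7  C=21  D=33  E=66  F=48
Turnaround (C−A): A=2  B=3  C=10  D=18  E=49  F=30
Waiting(F) = turnaround − burst = 30 − 15 = 15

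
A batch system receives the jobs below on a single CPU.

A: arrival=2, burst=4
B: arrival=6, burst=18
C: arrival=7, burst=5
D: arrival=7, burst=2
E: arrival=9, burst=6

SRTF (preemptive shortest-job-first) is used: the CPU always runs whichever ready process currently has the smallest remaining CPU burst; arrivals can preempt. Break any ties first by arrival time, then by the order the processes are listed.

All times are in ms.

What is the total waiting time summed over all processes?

Gantt: | idle 0-2 | A 2-6 | B 6-7 | D 7-9 | C 9-14 | E 14-20 | B 20-37 |
Completion: A=6  B=37  C=14  D=9  E=20
Waiting = turnaround − burst: A=0, B=13, C=2, D=0, E=5
Total waiting = 0 + 13 + 2 + 0 + 5 = 20

20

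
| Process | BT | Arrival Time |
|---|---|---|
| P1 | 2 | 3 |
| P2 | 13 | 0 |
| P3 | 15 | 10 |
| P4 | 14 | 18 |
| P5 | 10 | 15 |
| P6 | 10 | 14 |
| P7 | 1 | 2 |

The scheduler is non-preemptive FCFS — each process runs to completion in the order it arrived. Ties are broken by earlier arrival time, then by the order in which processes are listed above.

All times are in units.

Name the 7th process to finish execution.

P4

Schedule: | P2 0-13 | P7 13-14 | P1 14-16 | P3 16-31 | P6 31-41 | P5 41-51 | P4 51-65 |
Completion: P1=16  P2=13  P3=31  P4=65  P5=51  P6=41  P7=14
Turnaround (C−A): P1=13  P2=13  P3=21  P4=47  P5=36  P6=27  P7=12
Finish order: P2 → P7 → P1 → P3 → P6 → P5 → P4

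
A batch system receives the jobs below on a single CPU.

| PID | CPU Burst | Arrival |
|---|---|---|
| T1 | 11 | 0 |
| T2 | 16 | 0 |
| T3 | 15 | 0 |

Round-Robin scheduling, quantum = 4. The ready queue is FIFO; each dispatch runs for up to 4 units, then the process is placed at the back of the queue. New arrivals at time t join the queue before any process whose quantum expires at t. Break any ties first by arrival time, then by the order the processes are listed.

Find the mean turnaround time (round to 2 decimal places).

Gantt: | T1 0-4 | T2 4-8 | T3 8-12 | T1 12-16 | T2 16-20 | T3 20-24 | T1 24-27 | T2 27-31 | T3 31-35 | T2 35-39 | T3 39-42 |
Completion: T1=27  T2=39  T3=42
Turnaround (C−A): T1=27  T2=39  T3=42
Turnaround times: T1=27, T2=39, T3=42
Average turnaround = (27+39+42) / 3 = 108/3 = 36.00

36.00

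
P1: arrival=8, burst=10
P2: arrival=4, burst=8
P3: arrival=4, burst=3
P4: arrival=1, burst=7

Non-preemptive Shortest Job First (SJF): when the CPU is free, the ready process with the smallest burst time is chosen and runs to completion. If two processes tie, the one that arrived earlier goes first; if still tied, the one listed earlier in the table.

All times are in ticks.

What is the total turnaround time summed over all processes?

50

Schedule: | idle 0-1 | P4 1-8 | P3 8-11 | P2 11-19 | P1 19-29 |
Completion: P1=29  P2=19  P3=11  P4=8
Turnaround (C−A): P1=21  P2=15  P3=7  P4=7
Turnaround = completion − arrival: P1=21, P2=15, P3=7, P4=7
Total turnaround = 21 + 15 + 7 + 7 = 50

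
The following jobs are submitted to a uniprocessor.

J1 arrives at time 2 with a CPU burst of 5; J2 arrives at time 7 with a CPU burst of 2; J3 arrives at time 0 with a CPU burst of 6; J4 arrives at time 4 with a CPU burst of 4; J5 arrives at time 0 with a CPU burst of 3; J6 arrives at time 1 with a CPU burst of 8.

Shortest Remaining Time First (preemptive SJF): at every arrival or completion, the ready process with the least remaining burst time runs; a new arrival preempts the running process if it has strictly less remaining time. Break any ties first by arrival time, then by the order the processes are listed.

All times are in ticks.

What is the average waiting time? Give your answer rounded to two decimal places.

Schedule: | J5 0-3 | J1 3-8 | J2 8-10 | J4 10-14 | J3 14-20 | J6 20-28 |
Completion: J1=8  J2=10  J3=20  J4=14  J5=3  J6=28
Turnaround (C−A): J1=6  J2=3  J3=20  J4=10  J5=3  J6=27
Waiting times: J1=1, J2=1, J3=14, J4=6, J5=0, J6=19
Average waiting = (1+1+14+6+0+19) / 6 = 41/6 = 6.83

6.83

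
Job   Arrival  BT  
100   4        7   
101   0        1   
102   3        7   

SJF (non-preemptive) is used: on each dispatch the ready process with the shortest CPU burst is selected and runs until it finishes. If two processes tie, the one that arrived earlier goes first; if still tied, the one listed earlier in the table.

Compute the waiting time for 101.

0

Gantt: | 101 0-1 | idle 1-3 | 102 3-10 | 100 10-17 |
Completion: 100=17  101=1  102=10
Turnaround (C−A): 100=13  101=1  102=7
Waiting(101) = turnaround − burst = 1 − 1 = 0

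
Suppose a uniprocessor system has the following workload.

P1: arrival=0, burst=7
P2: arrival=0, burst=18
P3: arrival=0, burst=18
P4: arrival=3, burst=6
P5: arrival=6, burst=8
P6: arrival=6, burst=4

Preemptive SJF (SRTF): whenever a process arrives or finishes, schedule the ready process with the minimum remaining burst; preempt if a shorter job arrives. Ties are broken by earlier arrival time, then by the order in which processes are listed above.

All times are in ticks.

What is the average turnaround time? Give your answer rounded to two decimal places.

24.83

Gantt: | P1 0-7 | P6 7-11 | P4 11-17 | P5 17-25 | P2 25-43 | P3 43-61 |
Completion: P1=7  P2=43  P3=61  P4=17  P5=25  P6=11
Turnaround (C−A): P1=7  P2=43  P3=61  P4=14  P5=19  P6=5
Turnaround times: P1=7, P2=43, P3=61, P4=14, P5=19, P6=5
Average turnaround = (7+43+61+14+19+5) / 6 = 149/6 = 24.83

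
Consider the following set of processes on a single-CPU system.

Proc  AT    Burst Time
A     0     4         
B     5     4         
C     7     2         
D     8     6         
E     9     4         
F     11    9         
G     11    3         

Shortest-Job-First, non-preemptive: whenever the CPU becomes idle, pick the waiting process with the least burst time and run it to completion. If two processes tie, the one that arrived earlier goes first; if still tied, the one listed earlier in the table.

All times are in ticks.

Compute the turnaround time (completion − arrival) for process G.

Schedule: | A 0-4 | idle 4-5 | B 5-9 | C 9-11 | G 11-14 | E 14-18 | D 18-24 | F 24-33 |
Completion: A=4  B=9  C=11  D=24  E=18  F=33  G=14
Turnaround(G) = completion − arrival = 14 − 11 = 3

3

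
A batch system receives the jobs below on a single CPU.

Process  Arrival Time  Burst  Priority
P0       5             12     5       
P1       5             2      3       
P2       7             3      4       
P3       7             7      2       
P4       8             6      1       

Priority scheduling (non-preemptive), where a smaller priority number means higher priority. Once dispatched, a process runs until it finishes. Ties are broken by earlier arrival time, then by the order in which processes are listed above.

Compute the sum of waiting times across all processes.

37

Schedule: | idle 0-5 | P1 5-7 | P3 7-14 | P4 14-20 | P2 20-23 | P0 23-35 |
Completion: P0=35  P1=7  P2=23  P3=14  P4=20
Waiting = turnaround − burst: P0=18, P1=0, P2=13, P3=0, P4=6
Total waiting = 18 + 0 + 13 + 0 + 6 = 37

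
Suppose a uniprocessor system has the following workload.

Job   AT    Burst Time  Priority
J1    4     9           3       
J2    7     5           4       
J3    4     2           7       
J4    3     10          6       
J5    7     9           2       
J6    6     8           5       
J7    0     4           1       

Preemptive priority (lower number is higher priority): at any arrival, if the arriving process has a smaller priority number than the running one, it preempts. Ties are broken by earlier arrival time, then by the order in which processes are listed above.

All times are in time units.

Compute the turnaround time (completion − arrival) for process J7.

4

Schedule: | J7 0-4 | J1 4-7 | J5 7-16 | J1 16-22 | J2 22-27 | J6 27-35 | J4 35-45 | J3 45-47 |
Completion: J1=22  J2=27  J3=47  J4=45  J5=16  J6=35  J7=4
Turnaround (C−A): J1=18  J2=20  J3=43  J4=42  J5=9  J6=29  J7=4
Turnaround(J7) = completion − arrival = 4 − 0 = 4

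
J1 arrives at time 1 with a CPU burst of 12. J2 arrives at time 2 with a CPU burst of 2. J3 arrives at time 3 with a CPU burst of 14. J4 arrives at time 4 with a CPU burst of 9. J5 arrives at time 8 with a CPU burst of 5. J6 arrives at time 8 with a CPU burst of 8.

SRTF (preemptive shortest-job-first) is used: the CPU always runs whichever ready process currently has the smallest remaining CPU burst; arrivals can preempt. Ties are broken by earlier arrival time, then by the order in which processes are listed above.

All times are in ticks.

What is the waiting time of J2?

Gantt: | idle 0-1 | J1 1-2 | J2 2-4 | J4 4-13 | J5 13-18 | J6 18-26 | J1 26-37 | J3 37-51 |
Completion: J1=37  J2=4  J3=51  J4=13  J5=18  J6=26
Turnaround (C−A): J1=36  J2=2  J3=48  J4=9  J5=10  J6=18
Waiting(J2) = turnaround − burst = 2 − 2 = 0

0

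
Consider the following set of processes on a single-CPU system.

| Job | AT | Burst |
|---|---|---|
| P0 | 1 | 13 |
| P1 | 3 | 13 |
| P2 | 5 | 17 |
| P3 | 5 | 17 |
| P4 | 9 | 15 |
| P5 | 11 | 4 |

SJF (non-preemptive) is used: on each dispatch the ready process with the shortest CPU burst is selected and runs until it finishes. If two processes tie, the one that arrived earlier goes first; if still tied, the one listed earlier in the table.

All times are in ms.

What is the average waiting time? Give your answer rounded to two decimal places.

23.17

Schedule: | idle 0-1 | P0 1-14 | P5 14-18 | P1 18-31 | P4 31-46 | P2 46-63 | P3 63-80 |
Completion: P0=14  P1=31  P2=63  P3=80  P4=46  P5=18
Waiting times: P0=0, P1=15, P2=41, P3=58, P4=22, P5=3
Average waiting = (0+15+41+58+22+3) / 6 = 139/6 = 23.17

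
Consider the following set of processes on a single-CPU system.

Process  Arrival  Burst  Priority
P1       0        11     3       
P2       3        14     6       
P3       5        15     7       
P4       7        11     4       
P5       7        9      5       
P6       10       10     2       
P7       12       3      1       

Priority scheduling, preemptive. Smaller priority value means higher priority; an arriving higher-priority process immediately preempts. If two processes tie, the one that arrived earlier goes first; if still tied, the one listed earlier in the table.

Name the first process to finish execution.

Timeline: | P1 0-10 | P6 10-12 | P7 12-15 | P6 15-23 | P1 23-24 | P4 24-35 | P5 35-44 | P2 44-58 | P3 58-73 |
Completion: P1=24  P2=58  P3=73  P4=35  P5=44  P6=23  P7=15
Finish order: P7 → P6 → P1 → P4 → P5 → P2 → P3

P7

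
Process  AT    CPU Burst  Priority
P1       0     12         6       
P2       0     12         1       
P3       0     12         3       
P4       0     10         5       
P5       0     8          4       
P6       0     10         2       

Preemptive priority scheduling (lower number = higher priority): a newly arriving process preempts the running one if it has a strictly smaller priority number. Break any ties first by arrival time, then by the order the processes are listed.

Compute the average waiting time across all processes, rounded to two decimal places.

Timeline: | P2 0-12 | P6 12-22 | P3 22-34 | P5 34-42 | P4 42-52 | P1 52-64 |
Completion: P1=64  P2=12  P3=34  P4=52  P5=42  P6=22
Turnaround (C−A): P1=64  P2=12  P3=34  P4=52  P5=42  P6=22
Waiting times: P1=52, P2=0, P3=22, P4=42, P5=34, P6=12
Average waiting = (52+0+22+42+34+12) / 6 = 162/6 = 27.00

27.00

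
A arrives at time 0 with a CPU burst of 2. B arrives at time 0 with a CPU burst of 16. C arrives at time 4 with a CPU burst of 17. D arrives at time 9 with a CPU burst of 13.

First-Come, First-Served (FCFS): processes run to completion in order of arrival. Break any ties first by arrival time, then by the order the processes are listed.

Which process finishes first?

A

Gantt: | A 0-2 | B 2-18 | C 18-35 | D 35-48 |
Completion: A=2  B=18  C=35  D=48
Turnaround (C−A): A=2  B=18  C=31  D=39
Finish order: A → B → C → D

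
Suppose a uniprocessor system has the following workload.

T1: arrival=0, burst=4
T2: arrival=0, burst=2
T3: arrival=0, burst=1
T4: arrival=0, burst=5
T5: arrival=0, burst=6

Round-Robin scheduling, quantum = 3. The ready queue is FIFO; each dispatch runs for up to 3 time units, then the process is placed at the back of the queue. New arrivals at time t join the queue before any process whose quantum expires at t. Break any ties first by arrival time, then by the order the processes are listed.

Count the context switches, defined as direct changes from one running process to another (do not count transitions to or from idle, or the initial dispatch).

Gantt: | T1 0-3 | T2 3-5 | T3 5-6 | T4 6-9 | T5 9-12 | T1 12-13 | T4 13-15 | T5 15-18 |
Completion: T1=13  T2=5  T3=6  T4=15  T5=18

7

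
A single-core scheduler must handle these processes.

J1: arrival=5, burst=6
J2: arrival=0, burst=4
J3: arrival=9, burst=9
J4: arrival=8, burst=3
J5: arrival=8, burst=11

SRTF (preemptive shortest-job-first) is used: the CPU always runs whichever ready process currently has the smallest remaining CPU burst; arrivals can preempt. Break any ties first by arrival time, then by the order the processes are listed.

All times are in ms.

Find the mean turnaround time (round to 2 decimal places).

Schedule: | J2 0-4 | idle 4-5 | J1 5-11 | J4 11-14 | J3 14-23 | J5 23-34 |
Completion: J1=11  J2=4  J3=23  J4=14  J5=34
Turnaround (C−A): J1=6  J2=4  J3=14  J4=6  J5=26
Turnaround times: J1=6, J2=4, J3=14, J4=6, J5=26
Average turnaround = (6+4+14+6+26) / 5 = 56/5 = 11.20

11.20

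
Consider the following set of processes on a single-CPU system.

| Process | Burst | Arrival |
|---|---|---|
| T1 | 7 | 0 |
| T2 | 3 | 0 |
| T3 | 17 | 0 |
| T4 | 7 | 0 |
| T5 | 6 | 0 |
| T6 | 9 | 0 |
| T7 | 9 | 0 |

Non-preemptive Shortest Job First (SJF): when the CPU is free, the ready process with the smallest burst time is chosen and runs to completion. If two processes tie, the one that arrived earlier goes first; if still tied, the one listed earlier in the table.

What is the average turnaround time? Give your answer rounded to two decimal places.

26.00

Gantt: | T2 0-3 | T5 3-9 | T1 9-16 | T4 16-23 | T6 23-32 | T7 32-41 | T3 41-58 |
Completion: T1=16  T2=3  T3=58  T4=23  T5=9  T6=32  T7=41
Turnaround (C−A): T1=16  T2=3  T3=58  T4=23  T5=9  T6=32  T7=41
Turnaround times: T1=16, T2=3, T3=58, T4=23, T5=9, T6=32, T7=41
Average turnaround = (16+3+58+23+9+32+41) / 7 = 182/7 = 26.00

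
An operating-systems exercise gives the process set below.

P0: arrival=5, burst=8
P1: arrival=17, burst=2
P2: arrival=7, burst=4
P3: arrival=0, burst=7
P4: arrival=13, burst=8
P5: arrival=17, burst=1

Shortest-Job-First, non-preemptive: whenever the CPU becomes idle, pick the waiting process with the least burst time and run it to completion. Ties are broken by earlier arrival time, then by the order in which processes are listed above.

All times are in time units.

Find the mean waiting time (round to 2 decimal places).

Gantt: | P3 0-7 | P2 7-11 | P0 11-19 | P5 19-20 | P1 20-22 | P4 22-30 |
Completion: P0=19  P1=22  P2=11  P3=7  P4=30  P5=20
Waiting times: P0=6, P1=3, P2=0, P3=0, P4=9, P5=2
Average waiting = (6+3+0+0+9+2) / 6 = 20/6 = 3.33

3.33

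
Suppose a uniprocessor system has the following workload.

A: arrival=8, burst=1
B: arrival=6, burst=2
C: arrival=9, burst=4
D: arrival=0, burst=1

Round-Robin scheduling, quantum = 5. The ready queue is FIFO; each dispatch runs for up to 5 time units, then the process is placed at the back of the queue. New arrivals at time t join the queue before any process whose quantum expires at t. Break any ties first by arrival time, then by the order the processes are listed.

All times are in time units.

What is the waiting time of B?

0

Schedule: | D 0-1 | idle 1-6 | B 6-8 | A 8-9 | C 9-13 |
Completion: A=9  B=8  C=13  D=1
Turnaround (C−A): A=1  B=2  C=4  D=1
Waiting(B) = turnaround − burst = 2 − 2 = 0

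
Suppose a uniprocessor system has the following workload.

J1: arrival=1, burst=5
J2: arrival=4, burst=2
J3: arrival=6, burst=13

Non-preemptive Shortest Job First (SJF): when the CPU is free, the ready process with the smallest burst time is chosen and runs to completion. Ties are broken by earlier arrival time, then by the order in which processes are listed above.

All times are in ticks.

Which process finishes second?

Gantt: | idle 0-1 | J1 1-6 | J2 6-8 | J3 8-21 |
Completion: J1=6  J2=8  J3=21
Turnaround (C−A): J1=5  J2=4  J3=15
Finish order: J1 → J2 → J3

J2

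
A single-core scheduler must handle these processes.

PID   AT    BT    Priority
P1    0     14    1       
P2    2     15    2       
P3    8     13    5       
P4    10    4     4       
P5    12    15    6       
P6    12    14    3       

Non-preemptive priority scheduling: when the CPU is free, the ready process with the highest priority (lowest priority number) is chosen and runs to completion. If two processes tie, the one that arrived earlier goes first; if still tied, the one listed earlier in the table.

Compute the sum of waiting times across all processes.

Timeline: | P1 0-14 | P2 14-29 | P6 29-43 | P4 43-47 | P3 47-60 | P5 60-75 |
Completion: P1=14  P2=29  P3=60  P4=47  P5=75  P6=43
Turnaround (C−A): P1=14  P2=27  P3=52  P4=37  P5=63  P6=31
Waiting = turnaround − burst: P1=0, P2=12, P3=39, P4=33, P5=48, P6=17
Total waiting = 0 + 12 + 39 + 33 + 48 + 17 = 149

149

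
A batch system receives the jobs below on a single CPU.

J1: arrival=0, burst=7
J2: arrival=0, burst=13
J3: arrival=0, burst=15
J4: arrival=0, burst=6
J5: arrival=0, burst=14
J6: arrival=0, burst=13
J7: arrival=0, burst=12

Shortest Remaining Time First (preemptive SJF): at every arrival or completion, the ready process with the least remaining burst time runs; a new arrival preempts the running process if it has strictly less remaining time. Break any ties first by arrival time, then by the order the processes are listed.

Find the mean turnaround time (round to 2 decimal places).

Gantt: | J4 0-6 | J1 6-13 | J7 13-25 | J2 25-38 | J6 38-51 | J5 51-65 | J3 65-80 |
Completion: J1=13  J2=38  J3=80  J4=6  J5=65  J6=51  J7=25
Turnaround (C−A): J1=13  J2=38  J3=80  J4=6  J5=65  J6=51  J7=25
Turnaround times: J1=13, J2=38, J3=80, J4=6, J5=65, J6=51, J7=25
Average turnaround = (13+38+80+6+65+51+25) / 7 = 278/7 = 39.71

39.71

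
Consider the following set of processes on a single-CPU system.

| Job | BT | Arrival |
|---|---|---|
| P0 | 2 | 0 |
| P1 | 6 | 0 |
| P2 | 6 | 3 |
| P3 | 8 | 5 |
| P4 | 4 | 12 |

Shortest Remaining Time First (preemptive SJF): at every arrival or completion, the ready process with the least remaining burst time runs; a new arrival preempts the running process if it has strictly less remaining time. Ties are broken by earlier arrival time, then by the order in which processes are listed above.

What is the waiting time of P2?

5

Gantt: | P0 0-2 | P1 2-8 | P2 8-14 | P4 14-18 | P3 18-26 |
Completion: P0=2  P1=8  P2=14  P3=26  P4=18
Waiting(P2) = turnaround − burst = 11 − 6 = 5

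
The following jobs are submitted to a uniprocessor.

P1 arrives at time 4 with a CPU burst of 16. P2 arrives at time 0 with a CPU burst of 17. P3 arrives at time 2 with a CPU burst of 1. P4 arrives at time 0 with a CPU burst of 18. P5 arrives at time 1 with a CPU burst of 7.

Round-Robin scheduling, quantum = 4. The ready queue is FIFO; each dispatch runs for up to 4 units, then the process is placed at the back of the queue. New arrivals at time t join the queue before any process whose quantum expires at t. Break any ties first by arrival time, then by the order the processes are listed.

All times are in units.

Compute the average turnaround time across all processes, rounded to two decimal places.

41.20

Timeline: | P2 0-4 | P4 4-8 | P5 8-12 | P3 12-13 | P1 13-17 | P2 17-21 | P4 21-25 | P5 25-28 | P1 28-32 | P2 32-36 | P4 36-40 | P1 40-44 | P2 44-48 | P4 48-52 | P1 52-56 | P2 56-57 | P4 57-59 |
Completion: P1=56  P2=57  P3=13  P4=59  P5=28
Turnaround times: P1=52, P2=57, P3=11, P4=59, P5=27
Average turnaround = (52+57+11+59+27) / 5 = 206/5 = 41.20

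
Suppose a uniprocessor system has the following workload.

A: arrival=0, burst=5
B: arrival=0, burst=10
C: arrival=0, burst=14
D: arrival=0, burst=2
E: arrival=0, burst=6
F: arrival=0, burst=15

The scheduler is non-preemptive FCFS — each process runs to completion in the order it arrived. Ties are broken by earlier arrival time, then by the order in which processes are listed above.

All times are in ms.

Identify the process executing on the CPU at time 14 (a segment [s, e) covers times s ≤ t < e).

Timeline: | A 0-5 | B 5-15 | C 15-29 | D 29-31 | E 31-37 | F 37-52 |
Completion: A=5  B=15  C=29  D=31  E=37  F=52
Turnaround (C−A): A=5  B=15  C=29  D=31  E=37  F=52

B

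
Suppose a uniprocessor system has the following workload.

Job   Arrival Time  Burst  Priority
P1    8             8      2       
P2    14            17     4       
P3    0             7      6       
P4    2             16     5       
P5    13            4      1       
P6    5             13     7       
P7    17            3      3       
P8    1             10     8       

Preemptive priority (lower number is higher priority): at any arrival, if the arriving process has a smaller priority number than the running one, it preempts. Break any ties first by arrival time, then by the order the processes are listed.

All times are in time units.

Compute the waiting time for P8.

Timeline: | P3 0-2 | P4 2-8 | P1 8-13 | P5 13-17 | P1 17-20 | P7 20-23 | P2 23-40 | P4 40-50 | P3 50-55 | P6 55-68 | P8 68-78 |
Completion: P1=20  P2=40  P3=55  P4=50  P5=17  P6=68  P7=23  P8=78
Turnaround (C−A): P1=12  P2=26  P3=55  P4=48  P5=4  P6=63  P7=6  P8=77
Waiting(P8) = turnaround − burst = 77 − 10 = 67

67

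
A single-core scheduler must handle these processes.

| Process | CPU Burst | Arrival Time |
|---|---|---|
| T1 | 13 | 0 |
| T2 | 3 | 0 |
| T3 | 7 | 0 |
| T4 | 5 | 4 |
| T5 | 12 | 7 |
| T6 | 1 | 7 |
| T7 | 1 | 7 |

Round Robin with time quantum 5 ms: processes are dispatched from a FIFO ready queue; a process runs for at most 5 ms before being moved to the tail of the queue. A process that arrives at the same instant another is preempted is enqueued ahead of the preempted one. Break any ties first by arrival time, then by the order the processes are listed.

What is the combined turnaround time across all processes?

169

Timeline: | T1 0-5 | T2 5-8 | T3 8-13 | T4 13-18 | T1 18-23 | T5 23-28 | T6 28-29 | T7 29-30 | T3 30-32 | T1 32-35 | T5 35-42 |
Completion: T1=35  T2=8  T3=32  T4=18  T5=42  T6=29  T7=30
Turnaround (C−A): T1=35  T2=8  T3=32  T4=14  T5=35  T6=22  T7=23
Turnaround = completion − arrival: T1=35, T2=8, T3=32, T4=14, T5=35, T6=22, T7=23
Total turnaround = 35 + 8 + 32 + 14 + 35 + 22 + 23 = 169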